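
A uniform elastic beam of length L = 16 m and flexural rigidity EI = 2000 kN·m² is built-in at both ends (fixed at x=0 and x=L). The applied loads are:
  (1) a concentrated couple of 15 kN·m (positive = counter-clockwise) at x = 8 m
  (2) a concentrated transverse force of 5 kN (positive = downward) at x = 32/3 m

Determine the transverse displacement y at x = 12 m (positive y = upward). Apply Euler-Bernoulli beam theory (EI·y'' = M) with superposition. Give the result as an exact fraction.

Load 1 — applied couple M₀=15 kN·m at a=8 m (b=L-a=8):
  y_1 = (R_Ax³/6 - M_Ax²/2 - M₀(x-a)²/2)/EI  [x>a] with R_A=45/32, M_A=15/4 = ((45/32)·12³/6 - (15/4)·12²/2 - 15·(12-8)²/2)/2000 = 3/400 m
Load 2 — point force P=5 kN at a=32/3 m (b=L-a=16/3):
  y_2 = -Pa²(L-x)²(3bL-(3b+a)(L-x))/(6L³EI)  [x>a] = -5·(32/3)²·(16-12)²·(3·(16/3)·16-(3·(16/3)+(32/3))·(16-12))/(6·16³·2000) = -56/2025 m
Superposition: y = Σ y_i = -653/32400 m ≈ -0.020154 m

y(12) = -653/32400 m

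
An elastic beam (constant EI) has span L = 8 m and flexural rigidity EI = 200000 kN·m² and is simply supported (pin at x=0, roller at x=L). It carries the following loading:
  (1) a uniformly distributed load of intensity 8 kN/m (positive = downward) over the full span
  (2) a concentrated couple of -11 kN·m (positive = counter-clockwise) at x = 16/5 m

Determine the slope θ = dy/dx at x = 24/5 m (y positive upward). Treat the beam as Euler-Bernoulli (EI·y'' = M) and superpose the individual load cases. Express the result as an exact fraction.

θ(24/5) = 1597/6250000 rad

Load 1 — uniform load w=8 kN/m over full span:
  θ_1 = -w(L³-6Lx²+4x³)/(24EI) = -8·(8³-6·8·(24/5)²+4·(24/5)³)/(24·200000) = 296/1171875 rad
Load 2 — applied couple M₀=-11 kN·m at a=16/5 m (b=L-a=24/5):
  θ_2 = (M₀x²/(2L)-M₀(x-a)+C₁)/EI  [x>a] with C₁=M₀(3b²-L²)/(6L)=-88/75 = ((-11)·(24/5)²/(2·8)-(-11)·((24/5)-(16/5))+(-88/75))/200000 = 11/3750000 rad
Superposition: θ = Σ θ_i = 1597/6250000 rad ≈ 0.000256 rad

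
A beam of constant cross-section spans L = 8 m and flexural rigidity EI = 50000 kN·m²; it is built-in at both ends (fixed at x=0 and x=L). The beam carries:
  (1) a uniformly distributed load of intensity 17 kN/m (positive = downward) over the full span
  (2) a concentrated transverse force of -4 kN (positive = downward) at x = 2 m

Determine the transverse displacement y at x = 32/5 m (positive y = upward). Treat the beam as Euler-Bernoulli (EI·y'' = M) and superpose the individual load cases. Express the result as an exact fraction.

Load 1 — uniform load w=17 kN/m over full span:
  y_1 = -wx²(L-x)²/(24EI) = -17·(32/5)²·(8-(32/5))²/(24·50000) = -8704/5859375 m
Load 2 — point force P=-4 kN at a=2 m (b=L-a=6):
  y_2 = -Pa²(L-x)²(3bL-(3b+a)(L-x))/(6L³EI)  [x>a] = -(-4)·2²·(8-(32/5))²·(3·6·8-(3·6+2)·(8-(32/5)))/(6·8³·50000) = 7/234375 m
Superposition: y = Σ y_i = -2843/1953125 m ≈ -0.001456 m

y(32/5) = -2843/1953125 m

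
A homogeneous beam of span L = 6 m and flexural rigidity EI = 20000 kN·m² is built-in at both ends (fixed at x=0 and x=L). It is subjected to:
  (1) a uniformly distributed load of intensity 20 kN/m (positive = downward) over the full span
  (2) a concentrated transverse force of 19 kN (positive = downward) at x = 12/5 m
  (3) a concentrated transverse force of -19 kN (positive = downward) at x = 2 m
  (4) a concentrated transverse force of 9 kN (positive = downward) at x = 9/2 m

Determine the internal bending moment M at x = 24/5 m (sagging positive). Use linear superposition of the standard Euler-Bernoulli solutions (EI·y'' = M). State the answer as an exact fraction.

M(24/5) = -75979/60000 kN·m

Load 1 — uniform load w=20 kN/m over full span:
  M_1 = wLx/2 - wL²/12 - wx²/2 = 20·6·(24/5)/2 - 20·6²/12 - 20·(24/5)²/2 = -12/5 kN·m
Load 2 — point force P=19 kN at a=12/5 m (b=L-a=18/5):
  M_2 = Pa²(a+3b)(L-x)/L³ - Pa²b/L²  [x>a] = 19·(12/5)²·((12/5)+3·(18/5))·(6-(24/5))/6³ - 19·(12/5)²·(18/5)/6² = -1824/625 kN·m
Load 3 — point force P=-19 kN at a=2 m (b=L-a=4):
  M_3 = Pa²(a+3b)(L-x)/L³ - Pa²b/L²  [x>a] = (-19)·2²·(2+3·4)·(6-(24/5))/6³ - (-19)·2²·4/6² = 38/15 kN·m
Load 4 — point force P=9 kN at a=9/2 m (b=L-a=3/2):
  M_4 = Pa²(a+3b)(L-x)/L³ - Pa²b/L²  [x>a] = 9·(9/2)²·((9/2)+3·(3/2))·(6-(24/5))/6³ - 9·(9/2)²·(3/2)/6² = 243/160 kN·m
Superposition: M = Σ M_i = -75979/60000 kN·m ≈ -1.266317 kN·m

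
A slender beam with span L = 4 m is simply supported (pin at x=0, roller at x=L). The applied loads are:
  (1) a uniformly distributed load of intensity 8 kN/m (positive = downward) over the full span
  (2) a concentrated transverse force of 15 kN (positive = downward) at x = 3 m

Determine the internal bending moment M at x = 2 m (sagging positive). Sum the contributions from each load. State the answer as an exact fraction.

Load 1 — uniform load w=8 kN/m over full span:
  M_1 = wx(L-x)/2 = 8·2·(4-2)/2 = 16 kN·m
Load 2 — point force P=15 kN at a=3 m (b=L-a=1):
  M_2 = Pbx/L  [x≤a] = 15·1·2/4 = 15/2 kN·m
Superposition: M = Σ M_i = 47/2 kN·m ≈ 23.500000 kN·m

M(2) = 47/2 kN·m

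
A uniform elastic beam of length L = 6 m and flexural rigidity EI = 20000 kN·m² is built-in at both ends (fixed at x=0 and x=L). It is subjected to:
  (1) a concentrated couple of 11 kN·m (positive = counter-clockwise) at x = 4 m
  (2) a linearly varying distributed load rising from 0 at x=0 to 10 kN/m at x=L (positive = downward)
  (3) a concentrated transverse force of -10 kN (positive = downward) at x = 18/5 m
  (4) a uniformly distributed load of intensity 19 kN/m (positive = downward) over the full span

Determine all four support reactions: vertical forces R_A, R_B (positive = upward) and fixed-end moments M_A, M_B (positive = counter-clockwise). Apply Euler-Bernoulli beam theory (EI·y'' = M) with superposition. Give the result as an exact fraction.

R_A = 14608/225 kN, M_A = 5018/75 kN·m, R_B = 15542/225 kN, M_B = -1659/25 kN·m

Load 1 — applied couple M₀=11 kN·m at a=4 m (b=L-a=2):
  R_A = 6M₀ab/L³ = 6·11·4·2/6³ = 22/9 kN
  M_A = M₀b(2a-b)/L² = 11·2·(2·4-2)/6² = 11/3 kN·m
  R_B = -6M₀ab/L³ = -6·11·4·2/6³ = -22/9 kN
  M_B = M₀a(2b-a)/L² = 11·4·(2·2-4)/6² = 0 kN·m
Load 2 — triangular load w₀=10 kN/m (0→w₀ over full span):
  R_A = 3w₀L/20 = 3·10·6/20 = 9 kN
  M_A = w₀L²/30 = 10·6²/30 = 12 kN·m
  R_B = 7w₀L/20 = 7·10·6/20 = 21 kN
  M_B = -w₀L²/20 = -10·6²/20 = -18 kN·m
Load 3 — point force P=-10 kN at a=18/5 m (b=L-a=12/5):
  R_A = Pb²(3a+b)/L³ = (-10)·(12/5)²·(3·(18/5)+(12/5))/6³ = -88/25 kN
  M_A = Pab²/L² = (-10)·(18/5)·(12/5)²/6² = -144/25 kN·m
  R_B = Pa²(a+3b)/L³ = (-10)·(18/5)²·((18/5)+3·(12/5))/6³ = -162/25 kN
  M_B = -Pa²b/L² = -(-10)·(18/5)²·(12/5)/6² = 216/25 kN·m
Load 4 — uniform load w=19 kN/m over full span:
  R_A = wL/2 = 19·6/2 = 57 kN
  M_A = wL²/12 = 19·6²/12 = 57 kN·m
  R_B = wL/2 = 19·6/2 = 57 kN
  M_B = -wL²/12 = -19·6²/12 = -57 kN·m
Superposition: R_A = 14608/225 kN, M_A = 5018/75 kN·m, R_B = 15542/225 kN, M_B = -1659/25 kN·m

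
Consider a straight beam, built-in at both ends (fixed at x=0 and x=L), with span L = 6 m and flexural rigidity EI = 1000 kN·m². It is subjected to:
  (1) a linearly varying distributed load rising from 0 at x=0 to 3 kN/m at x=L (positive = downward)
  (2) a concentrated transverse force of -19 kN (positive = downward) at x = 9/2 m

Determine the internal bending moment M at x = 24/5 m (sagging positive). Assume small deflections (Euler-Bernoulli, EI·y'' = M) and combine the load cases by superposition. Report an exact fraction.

M(24/5) = -12249/4000 kN·m

Load 1 — triangular load w₀=3 kN/m (0→w₀ over full span):
  M_1 = 3w₀Lx/20 - w₀L²/30 - w₀x³/(6L) = 3·3·6·(24/5)/20 - 3·6²/30 - 3·(24/5)³/(6·6) = 18/125 kN·m
Load 2 — point force P=-19 kN at a=9/2 m (b=L-a=3/2):
  M_2 = Pa²(a+3b)(L-x)/L³ - Pa²b/L²  [x>a] = (-19)·(9/2)²·((9/2)+3·(3/2))·(6-(24/5))/6³ - (-19)·(9/2)²·(3/2)/6² = -513/160 kN·m
Superposition: M = Σ M_i = -12249/4000 kN·m ≈ -3.062250 kN·m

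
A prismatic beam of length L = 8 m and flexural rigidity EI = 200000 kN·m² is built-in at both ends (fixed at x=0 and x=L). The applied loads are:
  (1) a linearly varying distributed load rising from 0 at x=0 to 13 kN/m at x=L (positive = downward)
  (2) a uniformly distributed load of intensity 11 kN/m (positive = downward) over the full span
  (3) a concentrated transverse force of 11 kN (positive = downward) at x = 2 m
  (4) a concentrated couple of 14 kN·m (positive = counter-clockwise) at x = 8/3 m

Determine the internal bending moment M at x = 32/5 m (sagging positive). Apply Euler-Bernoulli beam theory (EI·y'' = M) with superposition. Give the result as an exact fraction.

Load 1 — triangular load w₀=13 kN/m (0→w₀ over full span):
  M_1 = 3w₀Lx/20 - w₀L²/30 - w₀x³/(6L) = 3·13·8·(32/5)/20 - 13·8²/30 - 13·(32/5)³/(6·8) = 416/375 kN·m
Load 2 — uniform load w=11 kN/m over full span:
  M_2 = wLx/2 - wL²/12 - wx²/2 = 11·8·(32/5)/2 - 11·8²/12 - 11·(32/5)²/2 = -176/75 kN·m
Load 3 — point force P=11 kN at a=2 m (b=L-a=6):
  M_3 = Pa²(a+3b)(L-x)/L³ - Pa²b/L²  [x>a] = 11·2²·(2+3·6)·(8-(32/5))/8³ - 11·2²·6/8² = -11/8 kN·m
Load 4 — applied couple M₀=14 kN·m at a=8/3 m (b=L-a=16/3):
  M_4 = R_Ax - M_A - M₀  [x>a] with R_A=7/3, M_A=0 = (7/3)·(32/5) - 0 - 14 = 14/15 kN·m
Superposition: M = Σ M_i = -1679/1000 kN·m ≈ -1.679000 kN·m

M(32/5) = -1679/1000 kN·m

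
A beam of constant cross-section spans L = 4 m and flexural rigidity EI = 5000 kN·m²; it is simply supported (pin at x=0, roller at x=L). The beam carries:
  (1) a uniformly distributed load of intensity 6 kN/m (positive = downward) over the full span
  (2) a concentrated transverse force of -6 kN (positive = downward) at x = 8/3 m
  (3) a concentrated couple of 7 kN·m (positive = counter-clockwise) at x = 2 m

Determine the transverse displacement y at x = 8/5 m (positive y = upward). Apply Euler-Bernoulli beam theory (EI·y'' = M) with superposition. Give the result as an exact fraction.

Load 1 — uniform load w=6 kN/m over full span:
  y_1 = -wx(L³-2Lx²+x³)/(24EI) = -6·(8/5)·(4³-2·4·(8/5)²+(8/5)³)/(24·5000) = -1488/390625 m
Load 2 — point force P=-6 kN at a=8/3 m (b=L-a=4/3):
  y_2 = -Pbx(L²-b²-x²)/(6LEI)  [x≤a] = -(-6)·(4/3)·(8/5)·(4²-(4/3)²-(8/5)²)/(6·4·5000) = 2624/2109375 m
Load 3 — applied couple M₀=7 kN·m at a=2 m (b=L-a=2):
  y_3 = (M₀x³/(6L)+C₁x)/EI  [x≤a] with C₁=M₀(3b²-L²)/(6L)=-7/6 = (7·(8/5)³/(6·4)+(-7/6)·(8/5))/5000 = -21/156250 m
Superposition: y = Σ y_i = -56947/21093750 m ≈ -0.002700 m

y(8/5) = -56947/21093750 m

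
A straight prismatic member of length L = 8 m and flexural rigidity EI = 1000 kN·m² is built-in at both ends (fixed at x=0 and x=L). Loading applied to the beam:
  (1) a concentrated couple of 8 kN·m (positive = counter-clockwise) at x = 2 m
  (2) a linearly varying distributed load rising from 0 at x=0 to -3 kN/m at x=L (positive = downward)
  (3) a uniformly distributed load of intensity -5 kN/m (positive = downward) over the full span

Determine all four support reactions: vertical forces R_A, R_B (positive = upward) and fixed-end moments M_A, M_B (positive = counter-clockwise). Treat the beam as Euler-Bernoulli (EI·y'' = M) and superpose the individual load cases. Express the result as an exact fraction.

R_A = -899/40 kN, M_A = -1037/30 kN·m, R_B = -1181/40 kN, M_B = 1163/30 kN·m

Load 1 — applied couple M₀=8 kN·m at a=2 m (b=L-a=6):
  R_A = 6M₀ab/L³ = 6·8·2·6/8³ = 9/8 kN
  M_A = M₀b(2a-b)/L² = 8·6·(2·2-6)/8² = -3/2 kN·m
  R_B = -6M₀ab/L³ = -6·8·2·6/8³ = -9/8 kN
  M_B = M₀a(2b-a)/L² = 8·2·(2·6-2)/8² = 5/2 kN·m
Load 2 — triangular load w₀=-3 kN/m (0→w₀ over full span):
  R_A = 3w₀L/20 = 3·(-3)·8/20 = -18/5 kN
  M_A = w₀L²/30 = (-3)·8²/30 = -32/5 kN·m
  R_B = 7w₀L/20 = 7·(-3)·8/20 = -42/5 kN
  M_B = -w₀L²/20 = -(-3)·8²/20 = 48/5 kN·m
Load 3 — uniform load w=-5 kN/m over full span:
  R_A = wL/2 = (-5)·8/2 = -20 kN
  M_A = wL²/12 = (-5)·8²/12 = -80/3 kN·m
  R_B = wL/2 = (-5)·8/2 = -20 kN
  M_B = -wL²/12 = -(-5)·8²/12 = 80/3 kN·m
Superposition: R_A = -899/40 kN, M_A = -1037/30 kN·m, R_B = -1181/40 kN, M_B = 1163/30 kN·m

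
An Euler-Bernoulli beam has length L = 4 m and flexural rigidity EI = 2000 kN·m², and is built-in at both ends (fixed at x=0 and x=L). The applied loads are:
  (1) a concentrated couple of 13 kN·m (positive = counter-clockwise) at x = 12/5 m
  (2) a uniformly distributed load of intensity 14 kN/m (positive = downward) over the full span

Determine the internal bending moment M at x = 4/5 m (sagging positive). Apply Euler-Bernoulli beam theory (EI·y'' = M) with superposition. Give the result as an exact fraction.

Load 1 — applied couple M₀=13 kN·m at a=12/5 m (b=L-a=8/5):
  M_1 = R_Ax - M_A  [x≤a] with R_A=117/25, M_A=104/25 = (117/25)·(4/5) - (104/25) = -52/125 kN·m
Load 2 — uniform load w=14 kN/m over full span:
  M_2 = wLx/2 - wL²/12 - wx²/2 = 14·4·(4/5)/2 - 14·4²/12 - 14·(4/5)²/2 = -56/75 kN·m
Superposition: M = Σ M_i = -436/375 kN·m ≈ -1.162667 kN·m

M(4/5) = -436/375 kN·m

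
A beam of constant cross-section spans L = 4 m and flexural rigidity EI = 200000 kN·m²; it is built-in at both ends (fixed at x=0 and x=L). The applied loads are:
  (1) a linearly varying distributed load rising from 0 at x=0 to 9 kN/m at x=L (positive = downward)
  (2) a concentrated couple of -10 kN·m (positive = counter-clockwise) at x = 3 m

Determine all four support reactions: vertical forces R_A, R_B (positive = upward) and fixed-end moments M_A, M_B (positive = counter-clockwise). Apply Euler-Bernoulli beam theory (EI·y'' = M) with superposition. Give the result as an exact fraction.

R_A = 207/80 kN, M_A = 67/40 kN·m, R_B = 1233/80 kN, M_B = -213/40 kN·m

Load 1 — triangular load w₀=9 kN/m (0→w₀ over full span):
  R_A = 3w₀L/20 = 3·9·4/20 = 27/5 kN
  M_A = w₀L²/30 = 9·4²/30 = 24/5 kN·m
  R_B = 7w₀L/20 = 7·9·4/20 = 63/5 kN
  M_B = -w₀L²/20 = -9·4²/20 = -36/5 kN·m
Load 2 — applied couple M₀=-10 kN·m at a=3 m (b=L-a=1):
  R_A = 6M₀ab/L³ = 6·(-10)·3·1/4³ = -45/16 kN
  M_A = M₀b(2a-b)/L² = (-10)·1·(2·3-1)/4² = -25/8 kN·m
  R_B = -6M₀ab/L³ = -6·(-10)·3·1/4³ = 45/16 kN
  M_B = M₀a(2b-a)/L² = (-10)·3·(2·1-3)/4² = 15/8 kN·m
Superposition: R_A = 207/80 kN, M_A = 67/40 kN·m, R_B = 1233/80 kN, M_B = -213/40 kN·m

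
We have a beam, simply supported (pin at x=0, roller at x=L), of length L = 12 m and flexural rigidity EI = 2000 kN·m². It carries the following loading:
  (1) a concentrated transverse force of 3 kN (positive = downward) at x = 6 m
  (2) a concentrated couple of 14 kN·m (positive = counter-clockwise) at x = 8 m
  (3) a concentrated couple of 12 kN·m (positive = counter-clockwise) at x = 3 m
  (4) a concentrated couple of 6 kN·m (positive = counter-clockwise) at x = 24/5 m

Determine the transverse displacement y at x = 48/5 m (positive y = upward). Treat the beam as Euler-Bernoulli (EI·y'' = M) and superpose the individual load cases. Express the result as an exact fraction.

y(48/5) = -1757/125000 m

Load 1 — point force P=3 kN at a=6 m (b=L-a=6):
  y_1 = -Pa(L-x)(2Lx-a²-x²)/(6LEI)  [x>a] = -3·6·(12-(48/5))·(2·12·(48/5)-6²-(48/5)²)/(6·12·2000) = -1917/62500 m
Load 2 — applied couple M₀=14 kN·m at a=8 m (b=L-a=4):
  y_2 = (M₀x³/(6L)-M₀(x-a)²/2+C₁x)/EI  [x>a] with C₁=M₀(3b²-L²)/(6L)=-56/3 = (14·(48/5)³/(6·12)-14·((48/5)-8)²/2+(-56/3)·(48/5))/2000 = -196/15625 m
Load 3 — applied couple M₀=12 kN·m at a=3 m (b=L-a=9):
  y_3 = (M₀x³/(6L)-M₀(x-a)²/2+C₁x)/EI  [x>a] with C₁=M₀(3b²-L²)/(6L)=33/2 = (12·(48/5)³/(6·12)-12·((48/5)-3)²/2+(33/2)·(48/5))/2000 = 2781/125000 m
Load 4 — applied couple M₀=6 kN·m at a=24/5 m (b=L-a=36/5):
  y_4 = (M₀x³/(6L)-M₀(x-a)²/2+C₁x)/EI  [x>a] with C₁=M₀(3b²-L²)/(6L)=24/25 = (6·(48/5)³/(6·12)-6·((48/5)-(24/5))²/2+(24/25)·(48/5))/2000 = 108/15625 m
Superposition: y = Σ y_i = -1757/125000 m ≈ -0.014056 m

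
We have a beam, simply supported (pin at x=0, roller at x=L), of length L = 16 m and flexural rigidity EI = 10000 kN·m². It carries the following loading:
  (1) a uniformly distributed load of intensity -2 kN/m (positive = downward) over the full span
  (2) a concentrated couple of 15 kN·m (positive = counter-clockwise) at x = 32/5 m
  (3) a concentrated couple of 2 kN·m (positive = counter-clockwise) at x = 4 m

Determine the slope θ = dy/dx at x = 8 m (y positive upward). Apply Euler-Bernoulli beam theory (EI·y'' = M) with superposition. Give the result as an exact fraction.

θ(8) = 133/150000 rad

Load 1 — uniform load w=-2 kN/m over full span:
  θ_1 = -w(L³-6Lx²+4x³)/(24EI) = -(-2)·(16³-6·16·8²+4·8³)/(24·10000) = 0 rad
Load 2 — applied couple M₀=15 kN·m at a=32/5 m (b=L-a=48/5):
  θ_2 = (M₀x²/(2L)-M₀(x-a)+C₁)/EI  [x>a] with C₁=M₀(3b²-L²)/(6L)=16/5 = (15·8²/(2·16)-15·(8-(32/5))+(16/5))/10000 = 23/25000 rad
Load 3 — applied couple M₀=2 kN·m at a=4 m (b=L-a=12):
  θ_3 = (M₀x²/(2L)-M₀(x-a)+C₁)/EI  [x>a] with C₁=M₀(3b²-L²)/(6L)=11/3 = (2·8²/(2·16)-2·(8-4)+(11/3))/10000 = -1/30000 rad
Superposition: θ = Σ θ_i = 133/150000 rad ≈ 0.000887 rad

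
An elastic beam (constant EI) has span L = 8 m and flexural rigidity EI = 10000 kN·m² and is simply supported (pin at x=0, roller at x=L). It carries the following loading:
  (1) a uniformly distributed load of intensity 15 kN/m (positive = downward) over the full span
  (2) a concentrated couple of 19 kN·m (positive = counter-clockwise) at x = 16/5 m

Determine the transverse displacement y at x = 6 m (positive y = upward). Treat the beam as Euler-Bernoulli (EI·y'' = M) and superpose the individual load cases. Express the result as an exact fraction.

y(6) = -27341/500000 m

Load 1 — uniform load w=15 kN/m over full span:
  y_1 = -wx(L³-2Lx²+x³)/(24EI) = -15·6·(8³-2·8·6²+6³)/(24·10000) = -57/1000 m
Load 2 — applied couple M₀=19 kN·m at a=16/5 m (b=L-a=24/5):
  y_2 = (M₀x³/(6L)-M₀(x-a)²/2+C₁x)/EI  [x>a] with C₁=M₀(3b²-L²)/(6L)=152/75 = (19·6³/(6·8)-19·(6-(16/5))²/2+(152/75)·6)/10000 = 1159/500000 m
Superposition: y = Σ y_i = -27341/500000 m ≈ -0.054682 m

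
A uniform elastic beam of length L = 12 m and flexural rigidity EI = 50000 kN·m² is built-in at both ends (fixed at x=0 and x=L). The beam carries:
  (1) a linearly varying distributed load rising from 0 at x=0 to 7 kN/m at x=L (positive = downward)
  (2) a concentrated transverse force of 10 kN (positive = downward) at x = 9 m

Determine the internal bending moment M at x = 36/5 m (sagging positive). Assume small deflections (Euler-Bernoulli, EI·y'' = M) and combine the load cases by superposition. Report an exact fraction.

Load 1 — triangular load w₀=7 kN/m (0→w₀ over full span):
  M_1 = 3w₀Lx/20 - w₀L²/30 - w₀x³/(6L) = 3·7·12·(36/5)/20 - 7·12²/30 - 7·(36/5)³/(6·12) = 2604/125 kN·m
Load 2 — point force P=10 kN at a=9 m (b=L-a=3):
  M_2 = Pb²(3a+b)x/L³ - Pab²/L²  [x≤a] = 10·3²·(3·9+3)·(36/5)/12³ - 10·9·3²/12² = 45/8 kN·m
Superposition: M = Σ M_i = 26457/1000 kN·m ≈ 26.457000 kN·m

M(36/5) = 26457/1000 kN·m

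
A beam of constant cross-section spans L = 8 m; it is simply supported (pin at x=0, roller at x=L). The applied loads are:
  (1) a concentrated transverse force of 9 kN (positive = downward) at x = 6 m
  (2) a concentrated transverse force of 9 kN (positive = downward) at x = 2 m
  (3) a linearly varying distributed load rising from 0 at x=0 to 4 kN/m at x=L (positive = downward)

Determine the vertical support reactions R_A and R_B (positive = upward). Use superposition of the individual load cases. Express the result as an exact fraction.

Load 1 — point force P=9 kN at a=6 m (b=L-a=2):
  R_A = Pb/L = 9·2/8 = 9/4 kN
  R_B = Pa/L = 9·6/8 = 27/4 kN
Load 2 — point force P=9 kN at a=2 m (b=L-a=6):
  R_A = Pb/L = 9·6/8 = 27/4 kN
  R_B = Pa/L = 9·2/8 = 9/4 kN
Load 3 — triangular load w₀=4 kN/m (0→w₀ over full span):
  R_A = w₀L/6 = 4·8/6 = 16/3 kN
  R_B = w₀L/3 = 4·8/3 = 32/3 kN
Superposition: R_A = 43/3 kN, R_B = 59/3 kN

R_A = 43/3 kN, R_B = 59/3 kN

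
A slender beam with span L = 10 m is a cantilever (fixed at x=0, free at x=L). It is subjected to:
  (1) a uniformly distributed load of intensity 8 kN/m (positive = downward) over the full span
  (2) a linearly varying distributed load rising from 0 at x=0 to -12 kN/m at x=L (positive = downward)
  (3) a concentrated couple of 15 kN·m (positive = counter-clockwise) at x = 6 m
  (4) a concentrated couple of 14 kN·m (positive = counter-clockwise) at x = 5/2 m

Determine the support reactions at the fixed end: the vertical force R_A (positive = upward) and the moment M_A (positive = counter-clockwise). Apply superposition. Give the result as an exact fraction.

Load 1 — uniform load w=8 kN/m over full span:
  R_A = wL = 8·10 = 80 kN
  M_A = wL²/2 = 8·10²/2 = 400 kN·m
Load 2 — triangular load w₀=-12 kN/m (0→w₀ over full span):
  R_A = w₀L/2 = (-12)·10/2 = -60 kN
  M_A = w₀L²/3 = (-12)·10²/3 = -400 kN·m
Load 3 — applied couple M₀=15 kN·m at a=6 m (b=L-a=4):
  R_A = 0 kN
  M_A = -M₀ = -15 kN·m
Load 4 — applied couple M₀=14 kN·m at a=5/2 m (b=L-a=15/2):
  R_A = 0 kN
  M_A = -M₀ = -14 kN·m
Superposition: R_A = 20 kN, M_A = -29 kN·m

R_A = 20 kN, M_A = -29 kN·m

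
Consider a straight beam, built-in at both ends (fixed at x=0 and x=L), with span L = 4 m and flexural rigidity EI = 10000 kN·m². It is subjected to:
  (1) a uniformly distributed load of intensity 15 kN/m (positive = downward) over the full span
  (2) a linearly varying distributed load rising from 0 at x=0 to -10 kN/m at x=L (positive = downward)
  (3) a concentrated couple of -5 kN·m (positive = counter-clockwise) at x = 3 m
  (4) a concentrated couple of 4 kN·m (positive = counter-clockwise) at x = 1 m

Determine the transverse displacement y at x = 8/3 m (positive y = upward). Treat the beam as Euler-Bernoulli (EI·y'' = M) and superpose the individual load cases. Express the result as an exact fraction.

Load 1 — uniform load w=15 kN/m over full span:
  y_1 = -wx²(L-x)²/(24EI) = -15·(8/3)²·(4-(8/3))²/(24·10000) = -8/10125 m
Load 2 — triangular load w₀=-10 kN/m (0→w₀ over full span):
  y_2 = -w₀x²(L-x)²(x+2L)/(120LEI) = -(-10)·(8/3)²·(4-(8/3))²·((8/3)+2·4)/(120·4·10000) = 128/455625 m
Load 3 — applied couple M₀=-5 kN·m at a=3 m (b=L-a=1):
  y_3 = (R_Ax³/6 - M_Ax²/2)/EI  [x≤a] with R_A=-45/32, M_A=-25/16 = ((-45/32)·(8/3)³/6 - (-25/16)·(8/3)²/2)/10000 = 1/9000 m
Load 4 — applied couple M₀=4 kN·m at a=1 m (b=L-a=3):
  y_4 = (R_Ax³/6 - M_Ax²/2 - M₀(x-a)²/2)/EI  [x>a] with R_A=9/8, M_A=-3/4 = ((9/8)·(8/3)³/6 - (-3/4)·(8/3)²/2 - 4·((8/3)-1)²/2)/10000 = 1/15000 m
Superposition: y = Σ y_i = -151/455625 m ≈ -0.000331 m

y(8/3) = -151/455625 m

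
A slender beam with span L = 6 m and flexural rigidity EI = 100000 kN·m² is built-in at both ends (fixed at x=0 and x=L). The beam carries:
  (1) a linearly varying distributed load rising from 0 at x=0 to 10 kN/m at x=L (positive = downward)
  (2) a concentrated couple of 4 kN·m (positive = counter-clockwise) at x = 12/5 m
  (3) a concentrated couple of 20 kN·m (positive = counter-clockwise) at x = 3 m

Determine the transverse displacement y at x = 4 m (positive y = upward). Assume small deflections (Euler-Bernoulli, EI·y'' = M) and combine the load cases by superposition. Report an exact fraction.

y(4) = -1081/11250000 m

Load 1 — triangular load w₀=10 kN/m (0→w₀ over full span):
  y_1 = -w₀x²(L-x)²(x+2L)/(120LEI) = -10·4²·(6-4)²·(4+2·6)/(120·6·100000) = -4/28125 m
Load 2 — applied couple M₀=4 kN·m at a=12/5 m (b=L-a=18/5):
  y_2 = (R_Ax³/6 - M_Ax²/2 - M₀(x-a)²/2)/EI  [x>a] with R_A=24/25, M_A=12/25 = ((24/25)·4³/6 - (12/25)·4²/2 - 4·(4-(12/5))²/2)/100000 = 1/78125 m
Load 3 — applied couple M₀=20 kN·m at a=3 m (b=L-a=3):
  y_3 = (R_Ax³/6 - M_Ax²/2 - M₀(x-a)²/2)/EI  [x>a] with R_A=5, M_A=5 = (5·4³/6 - 5·4²/2 - 20·(4-3)²/2)/100000 = 1/30000 m
Superposition: y = Σ y_i = -1081/11250000 m ≈ -0.000096 m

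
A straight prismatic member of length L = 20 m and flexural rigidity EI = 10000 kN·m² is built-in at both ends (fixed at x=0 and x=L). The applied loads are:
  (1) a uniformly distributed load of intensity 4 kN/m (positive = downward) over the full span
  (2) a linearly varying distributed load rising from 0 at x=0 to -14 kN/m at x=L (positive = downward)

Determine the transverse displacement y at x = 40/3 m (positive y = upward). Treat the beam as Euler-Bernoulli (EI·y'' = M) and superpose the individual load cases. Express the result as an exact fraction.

y(40/3) = 416/3645 m

Load 1 — uniform load w=4 kN/m over full span:
  y_1 = -wx²(L-x)²/(24EI) = -4·(40/3)²·(20-(40/3))²/(24·10000) = -32/243 m
Load 2 — triangular load w₀=-14 kN/m (0→w₀ over full span):
  y_2 = -w₀x²(L-x)²(x+2L)/(120LEI) = -(-14)·(40/3)²·(20-(40/3))²·((40/3)+2·20)/(120·20·10000) = 896/3645 m
Superposition: y = Σ y_i = 416/3645 m ≈ 0.114129 m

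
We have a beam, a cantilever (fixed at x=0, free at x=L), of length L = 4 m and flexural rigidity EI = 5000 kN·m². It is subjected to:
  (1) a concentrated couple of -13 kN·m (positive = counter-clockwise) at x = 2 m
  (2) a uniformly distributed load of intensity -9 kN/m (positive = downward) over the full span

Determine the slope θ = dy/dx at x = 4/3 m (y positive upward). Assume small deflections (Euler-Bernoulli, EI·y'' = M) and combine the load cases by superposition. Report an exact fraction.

Load 1 — applied couple M₀=-13 kN·m at a=2 m (b=L-a=2):
  θ_1 = M₀x/EI  [x≤a] = (-13)·(4/3)/5000 = -13/3750 rad
Load 2 — uniform load w=-9 kN/m over full span:
  θ_2 = -wx(x²-3Lx+3L²)/(6EI) = -(-9)·(4/3)·((4/3)²-3·4·(4/3)+3·4²)/(6·5000) = 76/5625 rad
Superposition: θ = Σ θ_i = 113/11250 rad ≈ 0.010044 rad

θ(4/3) = 113/11250 rad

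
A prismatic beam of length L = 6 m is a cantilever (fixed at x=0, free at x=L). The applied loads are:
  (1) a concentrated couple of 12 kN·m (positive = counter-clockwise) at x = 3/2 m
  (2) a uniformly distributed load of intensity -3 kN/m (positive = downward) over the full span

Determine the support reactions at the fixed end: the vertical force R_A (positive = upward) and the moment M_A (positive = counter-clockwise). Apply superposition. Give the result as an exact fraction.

Load 1 — applied couple M₀=12 kN·m at a=3/2 m (b=L-a=9/2):
  R_A = 0 kN
  M_A = -M₀ = -12 kN·m
Load 2 — uniform load w=-3 kN/m over full span:
  R_A = wL = (-3)·6 = -18 kN
  M_A = wL²/2 = (-3)·6²/2 = -54 kN·m
Superposition: R_A = -18 kN, M_A = -66 kN·m

R_A = -18 kN, M_A = -66 kN·m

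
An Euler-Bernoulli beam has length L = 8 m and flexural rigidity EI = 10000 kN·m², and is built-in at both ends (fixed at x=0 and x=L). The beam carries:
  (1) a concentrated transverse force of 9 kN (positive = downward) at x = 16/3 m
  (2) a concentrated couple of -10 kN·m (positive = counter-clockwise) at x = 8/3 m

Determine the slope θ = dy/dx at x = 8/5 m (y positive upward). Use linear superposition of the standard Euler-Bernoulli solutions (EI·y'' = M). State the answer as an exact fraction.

θ(8/5) = -12/15625 rad

Load 1 — point force P=9 kN at a=16/3 m (b=L-a=8/3):
  θ_1 = -Pb²x(2aL-(3a+b)x)/(2L³EI)  [x≤a] = -9·(8/3)²·(8/5)·(2·(16/3)·8-(3·(16/3)+(8/3))·(8/5))/(2·8³·10000) = -26/46875 rad
Load 2 — applied couple M₀=-10 kN·m at a=8/3 m (b=L-a=16/3):
  θ_2 = (R_Ax²/2 - M_Ax)/EI  [x≤a] with R_A=-5/3, M_A=0 = ((-5/3)·(8/5)²/2 - 0·(8/5))/10000 = -2/9375 rad
Superposition: θ = Σ θ_i = -12/15625 rad ≈ -0.000768 rad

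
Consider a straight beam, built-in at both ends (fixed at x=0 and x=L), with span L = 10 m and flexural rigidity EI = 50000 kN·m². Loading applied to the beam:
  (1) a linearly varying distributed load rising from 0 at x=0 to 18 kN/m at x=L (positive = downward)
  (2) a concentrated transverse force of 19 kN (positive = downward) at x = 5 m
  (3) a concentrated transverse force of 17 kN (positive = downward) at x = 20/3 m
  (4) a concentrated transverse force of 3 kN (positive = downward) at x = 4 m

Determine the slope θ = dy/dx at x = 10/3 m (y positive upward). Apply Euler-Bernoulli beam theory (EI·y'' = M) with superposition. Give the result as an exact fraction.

θ(10/3) = -259373/121500000 rad

Load 1 — triangular load w₀=18 kN/m (0→w₀ over full span):
  θ_1 = -w₀(2x(L-x)(L-2x)(x+2L)+x²(L-x)²)/(120LEI) = -18·(2·(10/3)·(10-(10/3))·(10-2·(10/3))·((10/3)+2·10)+(10/3)²·(10-(10/3))²)/(120·10·50000) = -4/3375 rad
Load 2 — point force P=19 kN at a=5 m (b=L-a=5):
  θ_2 = -Pb²x(2aL-(3a+b)x)/(2L³EI)  [x≤a] = -19·5²·(10/3)·(2·5·10-(3·5+5)·(10/3))/(2·10³·50000) = -19/36000 rad
Load 3 — point force P=17 kN at a=20/3 m (b=L-a=10/3):
  θ_3 = -Pb²x(2aL-(3a+b)x)/(2L³EI)  [x≤a] = -17·(10/3)²·(10/3)·(2·(20/3)·10-(3·(20/3)+(10/3))·(10/3))/(2·10³·50000) = -17/48600 rad
Load 4 — point force P=3 kN at a=4 m (b=L-a=6):
  θ_4 = -Pb²x(2aL-(3a+b)x)/(2L³EI)  [x≤a] = -3·6²·(10/3)·(2·4·10-(3·4+6)·(10/3))/(2·10³·50000) = -9/125000 rad
Superposition: θ = Σ θ_i = -259373/121500000 rad ≈ -0.002135 rad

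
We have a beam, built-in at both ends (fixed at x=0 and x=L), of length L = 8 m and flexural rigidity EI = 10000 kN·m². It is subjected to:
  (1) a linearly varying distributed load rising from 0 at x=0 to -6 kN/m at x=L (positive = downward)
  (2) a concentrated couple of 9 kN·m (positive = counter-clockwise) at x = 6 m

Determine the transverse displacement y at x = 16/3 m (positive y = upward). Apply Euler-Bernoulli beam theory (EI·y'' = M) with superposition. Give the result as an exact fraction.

Load 1 — triangular load w₀=-6 kN/m (0→w₀ over full span):
  y_1 = -w₀x²(L-x)²(x+2L)/(120LEI) = -(-6)·(16/3)²·(8-(16/3))²·((16/3)+2·8)/(120·8·10000) = 2048/759375 m
Load 2 — applied couple M₀=9 kN·m at a=6 m (b=L-a=2):
  y_2 = (R_Ax³/6 - M_Ax²/2)/EI  [x≤a] with R_A=81/64, M_A=45/16 = ((81/64)·(16/3)³/6 - (45/16)·(16/3)²/2)/10000 = -1/1250 m
Superposition: y = Σ y_i = 2881/1518750 m ≈ 0.001897 m

y(16/3) = 2881/1518750 m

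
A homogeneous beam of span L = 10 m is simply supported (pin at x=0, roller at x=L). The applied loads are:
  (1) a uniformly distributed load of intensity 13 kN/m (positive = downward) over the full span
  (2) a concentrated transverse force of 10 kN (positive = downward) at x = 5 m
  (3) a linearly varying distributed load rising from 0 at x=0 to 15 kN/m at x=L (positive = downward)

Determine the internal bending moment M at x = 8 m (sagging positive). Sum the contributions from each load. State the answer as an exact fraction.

Load 1 — uniform load w=13 kN/m over full span:
  M_1 = wx(L-x)/2 = 13·8·(10-8)/2 = 104 kN·m
Load 2 — point force P=10 kN at a=5 m (b=L-a=5):
  M_2 = Pa(L-x)/L  [x>a] = 10·5·(10-8)/10 = 10 kN·m
Load 3 — triangular load w₀=15 kN/m (0→w₀ over full span):
  M_3 = w₀Lx/6 - w₀x³/(6L) = 15·10·8/6 - 15·8³/(6·10) = 72 kN·m
Superposition: M = Σ M_i = 186 kN·m ≈ 186.000000 kN·m

M(8) = 186 kN·m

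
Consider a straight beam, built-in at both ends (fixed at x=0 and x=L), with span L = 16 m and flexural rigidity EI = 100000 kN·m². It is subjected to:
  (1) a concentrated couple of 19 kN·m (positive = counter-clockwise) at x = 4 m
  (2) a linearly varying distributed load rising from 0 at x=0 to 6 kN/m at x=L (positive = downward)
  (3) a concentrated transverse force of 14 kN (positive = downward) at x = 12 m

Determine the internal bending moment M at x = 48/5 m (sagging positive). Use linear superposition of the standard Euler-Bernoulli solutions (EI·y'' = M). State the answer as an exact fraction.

Load 1 — applied couple M₀=19 kN·m at a=4 m (b=L-a=12):
  M_1 = R_Ax - M_A - M₀  [x>a] with R_A=171/128, M_A=-57/16 = (171/128)·(48/5) - (-57/16) - 19 = -209/80 kN·m
Load 2 — triangular load w₀=6 kN/m (0→w₀ over full span):
  M_2 = 3w₀Lx/20 - w₀L²/30 - w₀x³/(6L) = 3·6·16·(48/5)/20 - 6·16²/30 - 6·(48/5)³/(6·16) = 3968/125 kN·m
Load 3 — point force P=14 kN at a=12 m (b=L-a=4):
  M_3 = Pb²(3a+b)x/L³ - Pab²/L²  [x≤a] = 14·4²·(3·12+4)·(48/5)/16³ - 14·12·4²/16² = 21/2 kN·m
Superposition: M = Σ M_i = 79263/2000 kN·m ≈ 39.631500 kN·m

M(48/5) = 79263/2000 kN·m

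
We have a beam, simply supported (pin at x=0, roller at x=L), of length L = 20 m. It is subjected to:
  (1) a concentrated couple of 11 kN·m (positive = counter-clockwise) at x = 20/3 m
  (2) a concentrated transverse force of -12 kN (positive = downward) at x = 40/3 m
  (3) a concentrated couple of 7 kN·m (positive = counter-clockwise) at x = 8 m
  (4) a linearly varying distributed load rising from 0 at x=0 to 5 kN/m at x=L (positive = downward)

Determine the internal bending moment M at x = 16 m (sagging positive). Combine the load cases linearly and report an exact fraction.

M(16) = 302/5 kN·m

Load 1 — applied couple M₀=11 kN·m at a=20/3 m (b=L-a=40/3):
  M_1 = M₀x/L - M₀  [x>a] = 11·16/20 - 11 = -11/5 kN·m
Load 2 — point force P=-12 kN at a=40/3 m (b=L-a=20/3):
  M_2 = Pa(L-x)/L  [x>a] = (-12)·(40/3)·(20-16)/20 = -32 kN·m
Load 3 — applied couple M₀=7 kN·m at a=8 m (b=L-a=12):
  M_3 = M₀x/L - M₀  [x>a] = 7·16/20 - 7 = -7/5 kN·m
Load 4 — triangular load w₀=5 kN/m (0→w₀ over full span):
  M_4 = w₀Lx/6 - w₀x³/(6L) = 5·20·16/6 - 5·16³/(6·20) = 96 kN·m
Superposition: M = Σ M_i = 302/5 kN·m ≈ 60.400000 kN·m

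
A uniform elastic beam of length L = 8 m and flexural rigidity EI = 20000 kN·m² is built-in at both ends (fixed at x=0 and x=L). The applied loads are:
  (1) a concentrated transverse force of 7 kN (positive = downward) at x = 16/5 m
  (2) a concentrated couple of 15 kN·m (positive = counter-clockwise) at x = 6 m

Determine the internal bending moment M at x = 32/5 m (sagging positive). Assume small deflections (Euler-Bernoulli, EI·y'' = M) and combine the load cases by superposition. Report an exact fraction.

M(32/5) = -76211/10000 kN·m

Load 1 — point force P=7 kN at a=16/5 m (b=L-a=24/5):
  M_1 = Pa²(a+3b)(L-x)/L³ - Pa²b/L²  [x>a] = 7·(16/5)²·((16/5)+3·(24/5))·(8-(32/5))/8³ - 7·(16/5)²·(24/5)/8² = -896/625 kN·m
Load 2 — applied couple M₀=15 kN·m at a=6 m (b=L-a=2):
  M_2 = R_Ax - M_A - M₀  [x>a] with R_A=135/64, M_A=75/16 = (135/64)·(32/5) - (75/16) - 15 = -99/16 kN·m
Superposition: M = Σ M_i = -76211/10000 kN·m ≈ -7.621100 kN·m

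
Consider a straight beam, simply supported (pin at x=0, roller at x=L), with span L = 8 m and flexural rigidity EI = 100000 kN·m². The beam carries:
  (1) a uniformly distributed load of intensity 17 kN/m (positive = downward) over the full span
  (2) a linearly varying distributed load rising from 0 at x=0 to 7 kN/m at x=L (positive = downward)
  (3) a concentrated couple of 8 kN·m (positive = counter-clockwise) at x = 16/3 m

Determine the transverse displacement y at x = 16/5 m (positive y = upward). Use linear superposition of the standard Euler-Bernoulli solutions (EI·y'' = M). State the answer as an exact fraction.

Load 1 — uniform load w=17 kN/m over full span:
  y_1 = -wx(L³-2Lx²+x³)/(24EI) = -17·(16/5)·(8³-2·8·(16/5)²+(16/5)³)/(24·100000) = -16864/1953125 m
Load 2 — triangular load w₀=7 kN/m (0→w₀ over full span):
  y_2 = -w₀x(7L⁴-10L²x²+3x⁴)/(360LEI) = -7·(16/5)·(7·8⁴-10·8²·(16/5)²+3·(16/5)⁴)/(360·8·100000) = -255584/146484375 m
Load 3 — applied couple M₀=8 kN·m at a=16/3 m (b=L-a=8/3):
  y_3 = (M₀x³/(6L)+C₁x)/EI  [x≤a] with C₁=M₀(3b²-L²)/(6L)=-64/9 = (8·(16/5)³/(6·8)+(-64/9)·(16/5))/100000 = -608/3515625 m
Superposition: y = Σ y_i = -4637152/439453125 m ≈ -0.010552 m

y(16/5) = -4637152/439453125 m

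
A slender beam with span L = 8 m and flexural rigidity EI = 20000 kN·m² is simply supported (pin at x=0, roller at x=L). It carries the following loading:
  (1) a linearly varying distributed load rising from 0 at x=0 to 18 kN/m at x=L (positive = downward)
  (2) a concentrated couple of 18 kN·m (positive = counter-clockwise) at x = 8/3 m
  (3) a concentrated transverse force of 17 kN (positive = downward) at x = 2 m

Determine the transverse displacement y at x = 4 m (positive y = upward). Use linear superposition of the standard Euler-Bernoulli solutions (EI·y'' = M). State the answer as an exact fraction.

Load 1 — triangular load w₀=18 kN/m (0→w₀ over full span):
  y_1 = -w₀x(7L⁴-10L²x²+3x⁴)/(360LEI) = -18·4·(7·8⁴-10·8²·4²+3·4⁴)/(360·8·20000) = -3/125 m
Load 2 — applied couple M₀=18 kN·m at a=8/3 m (b=L-a=16/3):
  y_2 = (M₀x³/(6L)-M₀(x-a)²/2+C₁x)/EI  [x>a] with C₁=M₀(3b²-L²)/(6L)=8 = (18·4³/(6·8)-18·(4-(8/3))²/2+8·4)/20000 = 1/500 m
Load 3 — point force P=17 kN at a=2 m (b=L-a=6):
  y_3 = -Pa(L-x)(2Lx-a²-x²)/(6LEI)  [x>a] = -17·2·(8-4)·(2·8·4-2²-4²)/(6·8·20000) = -187/30000 m
Superposition: y = Σ y_i = -847/30000 m ≈ -0.028233 m

y(4) = -847/30000 m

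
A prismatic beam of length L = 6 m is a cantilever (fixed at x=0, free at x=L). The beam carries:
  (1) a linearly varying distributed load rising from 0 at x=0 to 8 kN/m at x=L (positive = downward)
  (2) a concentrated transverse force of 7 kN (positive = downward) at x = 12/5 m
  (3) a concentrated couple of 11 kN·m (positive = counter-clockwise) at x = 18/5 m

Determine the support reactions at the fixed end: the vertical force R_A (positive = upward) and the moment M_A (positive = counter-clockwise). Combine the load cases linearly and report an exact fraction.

R_A = 31 kN, M_A = 509/5 kN·m

Load 1 — triangular load w₀=8 kN/m (0→w₀ over full span):
  R_A = w₀L/2 = 8·6/2 = 24 kN
  M_A = w₀L²/3 = 8·6²/3 = 96 kN·m
Load 2 — point force P=7 kN at a=12/5 m (b=L-a=18/5):
  R_A = P = 7 kN
  M_A = Pa = 7·(12/5) = 84/5 kN·m
Load 3 — applied couple M₀=11 kN·m at a=18/5 m (b=L-a=12/5):
  R_A = 0 kN
  M_A = -M₀ = -11 kN·m
Superposition: R_A = 31 kN, M_A = 509/5 kN·m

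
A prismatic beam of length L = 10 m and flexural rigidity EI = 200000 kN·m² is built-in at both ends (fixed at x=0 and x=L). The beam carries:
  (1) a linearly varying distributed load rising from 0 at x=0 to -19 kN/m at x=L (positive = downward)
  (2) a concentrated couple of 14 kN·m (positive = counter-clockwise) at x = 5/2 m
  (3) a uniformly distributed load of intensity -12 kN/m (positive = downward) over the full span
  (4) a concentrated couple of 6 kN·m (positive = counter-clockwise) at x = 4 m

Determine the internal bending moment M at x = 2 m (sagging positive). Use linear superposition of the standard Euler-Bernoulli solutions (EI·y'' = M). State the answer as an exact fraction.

M(2) = 58949/3000 kN·m

Load 1 — triangular load w₀=-19 kN/m (0→w₀ over full span):
  M_1 = 3w₀Lx/20 - w₀L²/30 - w₀x³/(6L) = 3·(-19)·10·2/20 - (-19)·10²/30 - (-19)·2³/(6·10) = 133/15 kN·m
Load 2 — applied couple M₀=14 kN·m at a=5/2 m (b=L-a=15/2):
  M_2 = R_Ax - M_A  [x≤a] with R_A=63/40, M_A=-21/8 = (63/40)·2 - (-21/8) = 231/40 kN·m
Load 3 — uniform load w=-12 kN/m over full span:
  M_3 = wLx/2 - wL²/12 - wx²/2 = (-12)·10·2/2 - (-12)·10²/12 - (-12)·2²/2 = 4 kN·m
Load 4 — applied couple M₀=6 kN·m at a=4 m (b=L-a=6):
  M_4 = R_Ax - M_A  [x≤a] with R_A=108/125, M_A=18/25 = (108/125)·2 - (18/25) = 126/125 kN·m
Superposition: M = Σ M_i = 58949/3000 kN·m ≈ 19.649667 kN·m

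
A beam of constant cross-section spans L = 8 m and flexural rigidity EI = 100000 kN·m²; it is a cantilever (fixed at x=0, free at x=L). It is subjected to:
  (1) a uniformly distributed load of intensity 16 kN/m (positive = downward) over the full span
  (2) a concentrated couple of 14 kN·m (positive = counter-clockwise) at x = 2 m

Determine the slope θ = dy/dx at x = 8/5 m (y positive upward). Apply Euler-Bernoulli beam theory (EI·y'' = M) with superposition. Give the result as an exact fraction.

Load 1 — uniform load w=16 kN/m over full span:
  θ_1 = -wx(x²-3Lx+3L²)/(6EI) = -16·(8/5)·((8/5)²-3·8·(8/5)+3·8²)/(6·100000) = -7808/1171875 rad
Load 2 — applied couple M₀=14 kN·m at a=2 m (b=L-a=6):
  θ_2 = M₀x/EI  [x≤a] = 14·(8/5)/100000 = 7/31250 rad
Superposition: θ = Σ θ_i = -15091/2343750 rad ≈ -0.006439 rad

θ(8/5) = -15091/2343750 rad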